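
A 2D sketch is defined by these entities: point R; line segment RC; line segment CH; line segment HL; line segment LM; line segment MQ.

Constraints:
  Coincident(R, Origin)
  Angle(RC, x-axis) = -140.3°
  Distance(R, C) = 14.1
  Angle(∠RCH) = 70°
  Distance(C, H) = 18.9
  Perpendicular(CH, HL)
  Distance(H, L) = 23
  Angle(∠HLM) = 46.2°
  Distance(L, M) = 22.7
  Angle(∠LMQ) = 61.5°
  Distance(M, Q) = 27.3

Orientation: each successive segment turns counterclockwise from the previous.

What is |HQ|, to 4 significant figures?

9.677

R is at the origin; RC runs at -140.3° with length 14.1, so C = (-10.85, -9.007). ∠RCH = 70.0° gives CH at -30.30° from the x-axis; with |CH| = 18.9, H = (5.470, -18.54). The perpendicularity gives HL at right angles to CH, so HL runs at 59.70°; with |HL| = 23.0, L = (17.07, 1.316). ∠HLM = 46.2° gives LM at -166.5° from the x-axis; with |LM| = 22.7, M = (-4.999, -3.983). ∠LMQ = 61.5° gives MQ at -48.00° from the x-axis; with |MQ| = 27.3, Q = (13.27, -24.27). Then |HQ| = |Q − H| = 9.677.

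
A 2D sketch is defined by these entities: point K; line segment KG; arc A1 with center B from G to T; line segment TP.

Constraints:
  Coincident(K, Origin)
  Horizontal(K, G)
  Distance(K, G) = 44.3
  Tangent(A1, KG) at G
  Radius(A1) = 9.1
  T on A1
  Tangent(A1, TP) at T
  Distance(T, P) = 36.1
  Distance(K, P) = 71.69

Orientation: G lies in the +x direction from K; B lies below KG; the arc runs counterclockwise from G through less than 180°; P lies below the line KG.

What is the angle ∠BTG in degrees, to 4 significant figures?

28.49°

K is at the origin; KG is horizontal with |KG| = 44.3 and G on the +x side, so G = (44.30, 0.000). Since A1 is tangent to KG there, BG ⟂ KG, so B = G + (0, -9.1) = (44.30, -9.100). Since BT ⟂ TP (tangency), |BP| = √(9.1² + 36.1²) = 37.23 regardless of where T sits on A1. So P lies on both circle(K, 71.69) and circle(B, 37.23); the below-KG intersection is P = (56.34, -44.33). T is the foot of the tangent from P: T = (36.67, -14.06).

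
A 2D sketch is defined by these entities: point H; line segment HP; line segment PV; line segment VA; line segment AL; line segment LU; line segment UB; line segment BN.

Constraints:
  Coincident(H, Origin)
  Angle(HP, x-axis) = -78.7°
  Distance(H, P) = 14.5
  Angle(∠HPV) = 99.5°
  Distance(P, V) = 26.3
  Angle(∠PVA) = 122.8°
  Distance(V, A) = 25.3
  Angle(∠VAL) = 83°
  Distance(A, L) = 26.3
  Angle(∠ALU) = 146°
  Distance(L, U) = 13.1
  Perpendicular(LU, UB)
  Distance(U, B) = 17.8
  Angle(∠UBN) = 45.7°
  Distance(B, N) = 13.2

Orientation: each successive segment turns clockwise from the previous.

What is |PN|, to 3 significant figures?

27.5

The perpendicularity gives UB at right angles to LU, so UB runs at -77.4°; with |UB| = 17.8, B = (-7.37, -3.95). ∠UBN = 45.7° gives BN at 148° from the x-axis; with |BN| = 13.2, N = (-18.6, 2.99). Then |PN| = |N − P| = 27.5.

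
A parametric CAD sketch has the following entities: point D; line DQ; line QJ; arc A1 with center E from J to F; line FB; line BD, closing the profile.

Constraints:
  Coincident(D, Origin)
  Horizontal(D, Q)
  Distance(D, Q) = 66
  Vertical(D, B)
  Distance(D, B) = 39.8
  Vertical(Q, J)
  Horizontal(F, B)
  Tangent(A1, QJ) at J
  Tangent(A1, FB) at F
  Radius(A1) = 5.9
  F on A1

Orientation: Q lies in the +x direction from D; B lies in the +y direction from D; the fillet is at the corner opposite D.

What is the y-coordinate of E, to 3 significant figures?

33.9

D and B share the same x with |DB| = 39.8 and B on the +y side, so B = (0.00, 39.8). The virtual corner opposite D is at (66.0, 39.8). Since A1 is tangent to QJ there, EJ ⟂ QJ and tangency of A1 to FB means the radius EF is perpendicular to FB, with radius 5.9, so the center E sits 5.9 in from both sides at E = (60.1, 33.9). So E.y = 33.9.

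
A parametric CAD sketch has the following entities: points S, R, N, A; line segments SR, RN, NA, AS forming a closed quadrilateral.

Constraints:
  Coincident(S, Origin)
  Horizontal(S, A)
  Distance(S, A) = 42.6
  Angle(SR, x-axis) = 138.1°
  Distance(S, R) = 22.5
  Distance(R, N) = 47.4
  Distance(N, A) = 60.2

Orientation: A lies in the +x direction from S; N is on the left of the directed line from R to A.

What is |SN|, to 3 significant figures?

53.7

Checks: |RN| = 47.40 ✓; |NA| = 60.20 ✓.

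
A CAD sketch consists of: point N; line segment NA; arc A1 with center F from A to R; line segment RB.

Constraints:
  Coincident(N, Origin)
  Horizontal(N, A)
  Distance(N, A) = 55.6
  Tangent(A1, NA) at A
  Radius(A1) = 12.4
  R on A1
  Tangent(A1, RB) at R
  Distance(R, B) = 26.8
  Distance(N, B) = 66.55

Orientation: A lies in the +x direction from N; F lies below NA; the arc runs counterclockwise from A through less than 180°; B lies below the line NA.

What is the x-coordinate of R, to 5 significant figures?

43.779

Checks: |FA| = 12.40 ✓; |FR| = 12.40 ✓; ∠(FR, RB) = 90.00° ✓; |RB| = 26.80 ✓; |NB| = 66.55 ✓.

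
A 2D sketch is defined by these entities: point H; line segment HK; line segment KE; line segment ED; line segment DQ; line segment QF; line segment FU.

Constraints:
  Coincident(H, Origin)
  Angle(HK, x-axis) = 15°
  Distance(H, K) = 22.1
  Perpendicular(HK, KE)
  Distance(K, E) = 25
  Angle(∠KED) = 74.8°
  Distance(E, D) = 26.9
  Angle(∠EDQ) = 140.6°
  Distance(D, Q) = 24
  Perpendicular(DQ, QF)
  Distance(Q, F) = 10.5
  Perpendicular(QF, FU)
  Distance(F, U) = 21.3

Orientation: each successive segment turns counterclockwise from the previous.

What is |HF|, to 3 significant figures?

12.0

H is at the origin; HK runs at 15.0° with length 22.1, so K = (21.3, 5.72). HK ⟂ KE, so KE runs at 105°; with |KE| = 25.0, E = (14.9, 29.9). ∠KED = 74.8° gives ED at -150° from the x-axis; with |ED| = 26.9, D = (-8.37, 16.3). ∠EDQ = 140.6° gives DQ at -110° from the x-axis; with |DQ| = 24.0, Q = (-16.7, -6.16). DQ is perpendicular to QF, so QF runs at -20.4°; with |QF| = 10.5, F = (-6.90, -9.82). Then |HF| = |F − H| = 12.0.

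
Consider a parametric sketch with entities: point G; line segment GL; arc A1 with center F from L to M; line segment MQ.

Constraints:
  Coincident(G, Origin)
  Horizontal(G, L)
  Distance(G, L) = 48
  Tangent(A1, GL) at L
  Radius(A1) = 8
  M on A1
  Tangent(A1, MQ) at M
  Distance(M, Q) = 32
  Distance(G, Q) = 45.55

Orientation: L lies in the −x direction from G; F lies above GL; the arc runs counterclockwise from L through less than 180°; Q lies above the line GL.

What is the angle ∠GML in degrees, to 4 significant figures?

138.2°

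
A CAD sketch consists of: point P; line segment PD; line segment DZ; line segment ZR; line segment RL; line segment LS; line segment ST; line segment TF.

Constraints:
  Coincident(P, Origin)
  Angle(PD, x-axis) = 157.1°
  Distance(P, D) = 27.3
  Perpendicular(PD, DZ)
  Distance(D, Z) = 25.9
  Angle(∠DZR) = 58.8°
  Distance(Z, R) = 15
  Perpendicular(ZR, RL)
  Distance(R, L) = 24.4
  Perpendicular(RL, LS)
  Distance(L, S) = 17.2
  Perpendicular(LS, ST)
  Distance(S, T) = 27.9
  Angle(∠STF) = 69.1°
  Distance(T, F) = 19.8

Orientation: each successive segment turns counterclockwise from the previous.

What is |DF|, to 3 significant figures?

18.8

The perpendicularity gives ST at right angles to LS, so ST runs at -81.7°; with |ST| = 27.9, T = (-36.9, -17.0). ∠STF = 69.1° gives TF at 29.2° from the x-axis; with |TF| = 19.8, F = (-19.6, -7.36). Then |DF| = |F − D| = 18.8.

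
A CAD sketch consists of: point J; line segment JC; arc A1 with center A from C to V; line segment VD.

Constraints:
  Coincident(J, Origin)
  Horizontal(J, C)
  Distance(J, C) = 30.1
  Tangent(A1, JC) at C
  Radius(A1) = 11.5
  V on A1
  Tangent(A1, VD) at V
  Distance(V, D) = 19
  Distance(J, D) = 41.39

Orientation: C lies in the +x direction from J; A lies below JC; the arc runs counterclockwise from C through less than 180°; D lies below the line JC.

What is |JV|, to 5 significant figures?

24.296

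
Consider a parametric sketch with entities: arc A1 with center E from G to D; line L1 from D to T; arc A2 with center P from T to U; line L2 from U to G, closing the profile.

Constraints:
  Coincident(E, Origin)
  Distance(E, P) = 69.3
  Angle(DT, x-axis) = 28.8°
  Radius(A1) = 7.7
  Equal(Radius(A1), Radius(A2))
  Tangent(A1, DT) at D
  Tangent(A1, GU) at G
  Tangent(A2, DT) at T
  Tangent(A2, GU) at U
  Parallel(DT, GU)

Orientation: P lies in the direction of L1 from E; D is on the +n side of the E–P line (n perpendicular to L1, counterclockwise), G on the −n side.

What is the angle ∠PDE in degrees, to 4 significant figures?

83.66°

The slot axis is L1's direction at 28.8°, so u = (cos 28.8°, sin 28.8°) = (0.8763, 0.4818) and n = (−sin 28.8°, cos 28.8°) = (-0.4818, 0.8763). E is at the origin and P lies 69.3 along u from E, so P = 69.3·u = (60.73, 33.39). Tangency of A1 to both parallel lines with radius 7.7 puts D and G at E ± 7.7·n: D = (-3.710, 6.748), G = (3.710, -6.748). Then cos ∠PDE = DP·DE / (|DP||DE|), giving 83.66°.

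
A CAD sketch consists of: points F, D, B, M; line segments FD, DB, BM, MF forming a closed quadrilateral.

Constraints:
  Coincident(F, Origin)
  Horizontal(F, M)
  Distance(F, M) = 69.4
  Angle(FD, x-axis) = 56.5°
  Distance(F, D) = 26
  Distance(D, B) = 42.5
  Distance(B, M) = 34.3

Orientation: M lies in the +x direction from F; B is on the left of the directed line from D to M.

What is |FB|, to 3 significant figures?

64.0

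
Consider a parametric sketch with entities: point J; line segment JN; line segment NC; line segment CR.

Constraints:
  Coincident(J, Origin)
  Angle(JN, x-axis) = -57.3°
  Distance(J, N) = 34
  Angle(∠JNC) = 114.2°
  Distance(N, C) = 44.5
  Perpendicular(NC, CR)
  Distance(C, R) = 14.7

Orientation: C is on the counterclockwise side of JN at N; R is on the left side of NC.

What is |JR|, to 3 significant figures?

60.7

J is at the origin; JN runs at -57.3° with length 34.0, so N = 34.0·(cos -57.3°, sin -57.3°) = (18.4, -28.6). ∠JNC = 114.2°, so NC runs at -57.3° + (180° − 114.2°) = 8.50° from the x-axis; with |NC| = 44.5, C = N + 44.5·(cos 8.50°, sin 8.50°) = (62.4, -22.0). NC is perpendicular to CR; with |CR| = 14.7 on the left of NC, R = C + 14.7·(-0.148, 0.989) = (60.2, -7.50). Then |JR| = |R − J| = 60.7.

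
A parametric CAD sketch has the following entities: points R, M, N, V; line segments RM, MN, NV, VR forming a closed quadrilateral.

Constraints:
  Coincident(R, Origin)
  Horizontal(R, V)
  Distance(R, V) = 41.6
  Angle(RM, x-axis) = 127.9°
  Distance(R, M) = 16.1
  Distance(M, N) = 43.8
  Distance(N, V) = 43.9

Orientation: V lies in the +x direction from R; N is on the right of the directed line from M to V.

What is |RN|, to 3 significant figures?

28.5

R is at the origin; RV is horizontal with |RV| = 41.6 and V in +x, so V = (41.6, 0). RM runs at 127.9° with |RM| = 16.1, so M = (-9.89, 12.7). N is determined by |MN| = 43.8 and |NV| = 43.9 together: it lies at the intersection of circle(M, 43.8) and circle(V, 43.9). With |MV| = 53.0, the foot of the radical line on MV is 26.4 from M and the perpendicular offset is √(43.8² − 26.4²) = 34.9. Taking the right-of-MV solution: N = (7.41, -27.5).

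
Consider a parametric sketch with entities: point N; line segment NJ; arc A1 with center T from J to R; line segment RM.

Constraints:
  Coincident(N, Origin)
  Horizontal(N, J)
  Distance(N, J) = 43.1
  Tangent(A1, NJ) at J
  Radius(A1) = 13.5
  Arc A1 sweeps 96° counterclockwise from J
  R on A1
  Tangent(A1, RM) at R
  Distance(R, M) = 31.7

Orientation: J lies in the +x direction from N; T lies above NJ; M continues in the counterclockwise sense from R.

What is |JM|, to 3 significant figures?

47.5

N is at the origin; N and J share the same y with |NJ| = 43.1 and J on the +x side, so J = (43.1, 0.00). The tangent condition forces TJ to be normal to NJ, so T = J + (0, 13.5) = (43.1, 13.5). On A1, J sits at bearing -90° from T; a 96° counterclockwise sweep puts R at bearing 6°, so R = T + 13.5·(cos 6°, sin 6°) = (56.5, 14.9). Tangency of A1 to RM means the radius TR is perpendicular to RM, so RM runs along (−sin 6°, cos 6°); with |RM| = 31.7, M = (53.2, 46.4). Then |JM| = |M − J| = 47.5.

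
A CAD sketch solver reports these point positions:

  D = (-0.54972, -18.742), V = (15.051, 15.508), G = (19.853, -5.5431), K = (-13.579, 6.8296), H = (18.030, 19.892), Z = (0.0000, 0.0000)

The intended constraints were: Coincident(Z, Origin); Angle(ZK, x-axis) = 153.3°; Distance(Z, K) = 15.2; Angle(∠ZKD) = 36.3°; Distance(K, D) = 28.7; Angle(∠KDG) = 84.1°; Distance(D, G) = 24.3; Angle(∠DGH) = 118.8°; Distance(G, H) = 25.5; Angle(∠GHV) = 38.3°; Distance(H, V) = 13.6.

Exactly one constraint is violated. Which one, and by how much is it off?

Distance(H, V) = 13.6 — off by 8.30.

Z = (0.00, 0.00) ✓; ZK at 153.3° ✓; |ZK| = 15.20 ✓; ∠ZKD = 36.30° ✓; |KD| = 28.70 ✓; ∠KDG = 84.10° ✓; |DG| = 24.30 ✓; ∠DGH = 118.8° ✓; |GH| = 25.50 ✓; ∠GHV = 38.30° ✓; |HV| = 5.300 ✗.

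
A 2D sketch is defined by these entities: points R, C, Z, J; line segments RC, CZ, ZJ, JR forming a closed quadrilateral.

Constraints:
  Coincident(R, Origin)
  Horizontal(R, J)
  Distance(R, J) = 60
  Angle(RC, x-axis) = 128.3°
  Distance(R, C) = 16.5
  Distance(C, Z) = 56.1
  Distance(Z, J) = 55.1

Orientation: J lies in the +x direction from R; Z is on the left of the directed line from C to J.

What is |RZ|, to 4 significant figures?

58.67

R is at the origin; R and J share the same y with |RJ| = 60.0 and J in +x, so J = (60.0, 0). RC runs at 128.3° with |RC| = 16.5, so C = (-10.23, 12.95). Z is determined by |CZ| = 56.1 and |ZJ| = 55.1 together: it lies at the intersection of circle(C, 56.1) and circle(J, 55.1). With |CJ| = 71.41, the foot of the radical line on CJ is 36.48 from C and the perpendicular offset is √(56.1² − 36.48²) = 42.62. Taking the left-of-CJ solution: Z = (33.38, 48.24).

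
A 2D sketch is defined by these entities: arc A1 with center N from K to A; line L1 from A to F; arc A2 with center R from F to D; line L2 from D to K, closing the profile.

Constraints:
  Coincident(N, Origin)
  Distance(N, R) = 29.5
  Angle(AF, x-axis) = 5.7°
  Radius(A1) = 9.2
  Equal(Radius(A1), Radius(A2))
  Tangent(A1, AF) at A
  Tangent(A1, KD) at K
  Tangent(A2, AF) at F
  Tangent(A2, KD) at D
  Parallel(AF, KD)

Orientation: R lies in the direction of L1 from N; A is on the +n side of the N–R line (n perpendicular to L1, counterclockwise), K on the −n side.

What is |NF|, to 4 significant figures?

30.90

The slot axis is L1's direction at 5.7°, so u = (cos 5.7°, sin 5.7°) = (0.9951, 0.09932) and n = (−sin 5.7°, cos 5.7°) = (-0.09932, 0.9951). N is at the origin and R lies 29.5 along u from N, so R = 29.5·u = (29.35, 2.930). Tangency of A1 to both parallel lines with radius 9.2 puts A and K at N ± 9.2·n: A = (-0.9137, 9.155), K = (0.9137, -9.155). Equal radii place F and D the same way about R: F = R + 9.2·n = (28.44, 12.08), D = R − 9.2·n = (30.27, -6.225). Then |NF| = |F − N| = 30.90.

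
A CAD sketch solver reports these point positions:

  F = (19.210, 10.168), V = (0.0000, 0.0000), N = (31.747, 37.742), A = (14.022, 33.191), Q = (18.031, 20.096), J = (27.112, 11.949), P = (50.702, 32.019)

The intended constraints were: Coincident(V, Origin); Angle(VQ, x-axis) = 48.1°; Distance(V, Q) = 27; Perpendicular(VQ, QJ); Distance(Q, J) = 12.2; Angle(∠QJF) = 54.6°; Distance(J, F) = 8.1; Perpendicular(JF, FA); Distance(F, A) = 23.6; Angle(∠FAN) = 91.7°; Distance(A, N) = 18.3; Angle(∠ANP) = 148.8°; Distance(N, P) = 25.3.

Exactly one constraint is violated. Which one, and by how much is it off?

Distance(N, P) = 25.3 — off by 5.50.

V = (0.00, 0.00) ✓; VQ at 48.10° ✓; |VQ| = 27.00 ✓; ∠(VQ, QJ) = 90.00° ✓; |QJ| = 12.20 ✓; ∠QJF = 54.60° ✓; |JF| = 8.100 ✓; ∠(JF, FA) = 90.00° ✓; |FA| = 23.60 ✓; ∠FAN = 91.70° ✓; |AN| = 18.30 ✓; ∠ANP = 148.8° ✓; |NP| = 19.80 ✗.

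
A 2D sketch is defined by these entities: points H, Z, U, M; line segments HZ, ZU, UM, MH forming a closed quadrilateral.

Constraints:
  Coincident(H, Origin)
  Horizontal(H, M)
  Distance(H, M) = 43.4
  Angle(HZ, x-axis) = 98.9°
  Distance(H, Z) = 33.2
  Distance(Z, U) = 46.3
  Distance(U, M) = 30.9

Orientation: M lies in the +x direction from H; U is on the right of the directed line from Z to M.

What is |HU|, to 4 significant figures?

16.82

Checks: |ZU| = 46.30 ✓; |UM| = 30.90 ✓.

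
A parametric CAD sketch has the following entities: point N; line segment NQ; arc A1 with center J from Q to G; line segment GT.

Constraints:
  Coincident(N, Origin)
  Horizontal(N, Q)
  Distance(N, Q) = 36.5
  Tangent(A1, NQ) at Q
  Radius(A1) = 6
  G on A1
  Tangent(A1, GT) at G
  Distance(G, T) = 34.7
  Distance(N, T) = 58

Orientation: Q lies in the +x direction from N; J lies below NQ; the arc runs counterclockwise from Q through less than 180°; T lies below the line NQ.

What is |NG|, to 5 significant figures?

31.743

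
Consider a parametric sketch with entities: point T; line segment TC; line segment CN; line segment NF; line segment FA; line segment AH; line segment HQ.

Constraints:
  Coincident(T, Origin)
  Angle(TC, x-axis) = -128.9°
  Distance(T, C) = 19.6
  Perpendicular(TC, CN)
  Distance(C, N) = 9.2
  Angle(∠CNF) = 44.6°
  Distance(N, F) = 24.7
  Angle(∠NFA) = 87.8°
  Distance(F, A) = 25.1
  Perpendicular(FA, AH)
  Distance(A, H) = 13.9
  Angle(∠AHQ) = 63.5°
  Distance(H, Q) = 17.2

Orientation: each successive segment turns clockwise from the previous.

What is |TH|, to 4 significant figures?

33.71

T is at the origin; TC runs at -128.9° with length 19.6, so C = (-12.31, -15.25). TC ⟂ CN, so CN runs at 141.1°; with |CN| = 9.2, N = (-19.47, -9.476). ∠CNF = 44.6° gives NF at 5.700° from the x-axis; with |NF| = 24.7, F = (5.110, -7.023). ∠NFA = 87.8° gives FA at -86.50° from the x-axis; with |FA| = 25.1, A = (6.642, -32.08). The perpendicularity gives AH at right angles to FA, so AH runs at -176.5°; with |AH| = 13.9, H = (-7.232, -32.92). Then |TH| = |H − T| = 33.71.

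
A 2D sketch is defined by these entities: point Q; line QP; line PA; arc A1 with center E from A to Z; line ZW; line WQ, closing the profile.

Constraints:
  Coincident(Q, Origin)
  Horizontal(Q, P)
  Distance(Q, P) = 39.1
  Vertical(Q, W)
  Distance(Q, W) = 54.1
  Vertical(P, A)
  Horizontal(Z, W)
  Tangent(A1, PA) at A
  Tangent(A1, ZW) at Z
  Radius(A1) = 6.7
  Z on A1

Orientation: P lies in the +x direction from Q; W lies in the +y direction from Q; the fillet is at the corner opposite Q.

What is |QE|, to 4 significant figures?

57.42

Q is at the origin; QP is horizontal with |QP| = 39.1 and P on the +x side, so P = (39.10, 0.000). QW is vertical with |QW| = 54.1 and W on the +y side, so W = (0.000, 54.10). The virtual corner opposite Q is at (39.10, 54.10). The tangent condition forces EA to be normal to PA and tangency of A1 to ZW means the radius EZ is perpendicular to ZW, with radius 6.7, so the center E sits 6.7 in from both sides at E = (32.40, 47.40). Then |QE| = |E − Q| = 57.42.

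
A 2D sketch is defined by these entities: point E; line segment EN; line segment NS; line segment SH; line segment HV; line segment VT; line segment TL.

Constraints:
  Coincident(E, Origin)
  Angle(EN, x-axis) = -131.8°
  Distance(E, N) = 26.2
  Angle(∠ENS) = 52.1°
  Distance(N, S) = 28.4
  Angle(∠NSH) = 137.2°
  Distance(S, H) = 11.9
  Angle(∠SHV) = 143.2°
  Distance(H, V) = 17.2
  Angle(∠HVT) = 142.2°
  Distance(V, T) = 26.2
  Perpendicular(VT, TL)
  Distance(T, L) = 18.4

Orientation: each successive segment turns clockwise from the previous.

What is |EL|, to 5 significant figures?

19.589

E is at the origin; EN runs at -131.8° with length 26.2, so N = (-17.463, -19.531). ∠ENS = 52.1° gives NS at 100.30° from the x-axis; with |NS| = 28.4, S = (-22.541, 8.4109). ∠NSH = 137.2° gives SH at 57.500° from the x-axis; with |SH| = 11.9, H = (-16.147, 18.447). ∠SHV = 143.2° gives HV at 20.700° from the x-axis; with |HV| = 17.2, V = (-0.057631, 24.527). ∠HVT = 142.2° gives VT at -17.100° from the x-axis; with |VT| = 26.2, T = (24.984, 16.823). VT is perpendicular to TL, so TL runs at -107.10°; with |TL| = 18.4, L = (19.574, -0.76346). Then |EL| = |L − E| = 19.589.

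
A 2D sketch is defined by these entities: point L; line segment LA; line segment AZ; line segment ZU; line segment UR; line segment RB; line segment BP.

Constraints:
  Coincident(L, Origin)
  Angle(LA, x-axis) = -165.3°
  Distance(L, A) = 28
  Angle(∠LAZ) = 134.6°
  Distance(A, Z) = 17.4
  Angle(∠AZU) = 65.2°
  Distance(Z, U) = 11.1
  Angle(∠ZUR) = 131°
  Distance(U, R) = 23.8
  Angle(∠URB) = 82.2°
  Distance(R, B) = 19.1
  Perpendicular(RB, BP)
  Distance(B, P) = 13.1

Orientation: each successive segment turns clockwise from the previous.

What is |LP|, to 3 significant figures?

31.1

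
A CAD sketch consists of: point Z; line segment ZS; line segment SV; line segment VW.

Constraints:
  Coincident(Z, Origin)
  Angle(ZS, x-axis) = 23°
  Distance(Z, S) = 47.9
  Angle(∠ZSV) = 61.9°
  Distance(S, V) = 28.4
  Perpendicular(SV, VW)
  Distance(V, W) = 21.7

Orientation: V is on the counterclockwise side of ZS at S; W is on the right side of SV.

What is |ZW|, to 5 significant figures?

64.220

Z is at the origin; ZS runs at 23.0° with length 47.9, so S = 47.9·(cos 23.0°, sin 23.0°) = (44.092, 18.716). ∠ZSV = 61.9°, so SV runs at 23.0° + (180° − 61.9°) = 141.10° from the x-axis; with |SV| = 28.4, V = S + 28.4·(cos 141.10°, sin 141.10°) = (21.990, 36.550). The perpendicularity gives VW at right angles to SV; with |VW| = 21.7 on the right of SV, W = V + 21.7·(0.62796, 0.77824) = (35.617, 53.438). Then |ZW| = |W − Z| = 64.220.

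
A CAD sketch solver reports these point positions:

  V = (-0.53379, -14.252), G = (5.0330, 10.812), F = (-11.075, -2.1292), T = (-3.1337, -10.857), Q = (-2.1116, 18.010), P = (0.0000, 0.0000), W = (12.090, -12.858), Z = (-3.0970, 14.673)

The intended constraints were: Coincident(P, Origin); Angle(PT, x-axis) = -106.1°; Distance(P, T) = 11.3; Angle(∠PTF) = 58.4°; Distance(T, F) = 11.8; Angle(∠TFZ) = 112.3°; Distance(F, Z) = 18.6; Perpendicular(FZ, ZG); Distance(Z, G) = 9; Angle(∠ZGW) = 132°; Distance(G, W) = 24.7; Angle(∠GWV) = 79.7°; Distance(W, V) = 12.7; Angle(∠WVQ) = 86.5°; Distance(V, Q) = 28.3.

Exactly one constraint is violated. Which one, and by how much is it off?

Distance(V, Q) = 28.3 — off by 4.00.

P = (0.00, 0.00) ✓; PT at -106.1° ✓; |PT| = 11.30 ✓; ∠PTF = 58.40° ✓; |TF| = 11.80 ✓; ∠TFZ = 112.3° ✓; |FZ| = 18.60 ✓; ∠(FZ, ZG) = 90.00° ✓; |ZG| = 9.000 ✓; ∠ZGW = 132.0° ✓; |GW| = 24.70 ✓; ∠GWV = 79.70° ✓; |WV| = 12.70 ✓; ∠WVQ = 86.50° ✓; |VQ| = 32.30 ✗.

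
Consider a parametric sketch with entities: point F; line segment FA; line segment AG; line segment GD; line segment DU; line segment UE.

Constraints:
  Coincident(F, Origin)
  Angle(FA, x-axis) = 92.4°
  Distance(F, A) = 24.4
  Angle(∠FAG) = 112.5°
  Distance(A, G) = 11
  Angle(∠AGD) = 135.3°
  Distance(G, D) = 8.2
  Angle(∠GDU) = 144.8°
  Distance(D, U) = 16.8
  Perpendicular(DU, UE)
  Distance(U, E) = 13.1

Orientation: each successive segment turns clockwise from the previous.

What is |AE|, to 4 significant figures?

25.55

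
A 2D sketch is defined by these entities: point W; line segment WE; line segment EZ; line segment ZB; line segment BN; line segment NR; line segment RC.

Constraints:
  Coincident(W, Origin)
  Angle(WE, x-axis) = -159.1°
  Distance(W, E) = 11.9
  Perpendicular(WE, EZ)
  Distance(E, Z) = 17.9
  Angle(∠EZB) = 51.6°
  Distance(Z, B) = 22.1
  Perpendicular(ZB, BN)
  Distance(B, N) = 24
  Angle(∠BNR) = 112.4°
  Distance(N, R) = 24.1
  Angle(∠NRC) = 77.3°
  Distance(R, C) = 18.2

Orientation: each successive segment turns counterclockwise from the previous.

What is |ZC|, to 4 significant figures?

15.59

∠BNR = 112.4° gives NR at -143.1° from the x-axis; with |NR| = 24.1, R = (-33.36, -4.182). ∠NRC = 77.3° gives RC at -40.40° from the x-axis; with |RC| = 18.2, C = (-19.50, -15.98). Then |ZC| = |C − Z| = 15.59.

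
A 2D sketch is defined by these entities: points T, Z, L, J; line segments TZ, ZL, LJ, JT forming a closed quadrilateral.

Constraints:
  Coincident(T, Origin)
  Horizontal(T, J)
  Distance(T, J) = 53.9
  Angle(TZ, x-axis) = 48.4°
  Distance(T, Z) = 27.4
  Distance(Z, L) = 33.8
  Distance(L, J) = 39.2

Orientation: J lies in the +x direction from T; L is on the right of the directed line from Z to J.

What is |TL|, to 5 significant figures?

21.595

T is at the origin; TJ is horizontal with |TJ| = 53.9 and J in +x, so J = (53.9, 0). TZ runs at 48.4° with |TZ| = 27.4, so Z = (18.192, 20.490). L is determined by |ZL| = 33.8 and |LJ| = 39.2 together: it lies at the intersection of circle(Z, 33.8) and circle(J, 39.2). With |ZJ| = 41.169, the foot of the radical line on ZJ is 15.797 from Z and the perpendicular offset is √(33.8² − 15.797²) = 29.881. Taking the right-of-ZJ solution: L = (17.022, -13.290).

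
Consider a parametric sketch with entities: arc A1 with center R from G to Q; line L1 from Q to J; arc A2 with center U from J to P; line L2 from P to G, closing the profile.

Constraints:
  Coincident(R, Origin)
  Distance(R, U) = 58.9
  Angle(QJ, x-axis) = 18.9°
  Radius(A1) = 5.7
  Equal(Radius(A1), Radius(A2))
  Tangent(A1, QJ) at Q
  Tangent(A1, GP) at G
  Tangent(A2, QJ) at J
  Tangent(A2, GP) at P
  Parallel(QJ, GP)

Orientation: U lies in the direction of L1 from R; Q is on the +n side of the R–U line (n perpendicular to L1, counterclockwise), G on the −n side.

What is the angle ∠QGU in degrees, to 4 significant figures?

84.47°

The slot axis is L1's direction at 18.9°, so u = (cos 18.9°, sin 18.9°) = (0.9461, 0.3239) and n = (−sin 18.9°, cos 18.9°) = (-0.3239, 0.9461). R is at the origin and U lies 58.9 along u from R, so U = 58.9·u = (55.72, 19.08). Tangency of A1 to both parallel lines with radius 5.7 puts Q and G at R ± 5.7·n: Q = (-1.846, 5.393), G = (1.846, -5.393). Then cos ∠QGU = GQ·GU / (|GQ||GU|), giving 84.47°.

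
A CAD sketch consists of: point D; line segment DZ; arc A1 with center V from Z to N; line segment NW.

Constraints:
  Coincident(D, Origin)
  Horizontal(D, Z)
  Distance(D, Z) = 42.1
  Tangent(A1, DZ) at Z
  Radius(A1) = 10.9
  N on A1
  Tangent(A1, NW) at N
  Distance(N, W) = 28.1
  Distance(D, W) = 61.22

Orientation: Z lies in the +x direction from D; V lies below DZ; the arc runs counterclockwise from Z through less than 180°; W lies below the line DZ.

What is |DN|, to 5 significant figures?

36.194

D is at the origin; DZ is horizontal with |DZ| = 42.1 and Z on the +x side, so Z = (42.100, 0.0000). Since A1 is tangent to DZ there, VZ ⟂ DZ, so V = Z + (0, -10.9) = (42.100, -10.900). Since VN ⟂ NW (tangency), |VW| = √(10.9² + 28.1²) = 30.140 regardless of where N sits on A1. So W lies on both circle(D, 61.22) and circle(V, 30.140); the below-DZ intersection is W = (45.612, -40.835). N is the foot of the tangent from W: N = (32.466, -15.999).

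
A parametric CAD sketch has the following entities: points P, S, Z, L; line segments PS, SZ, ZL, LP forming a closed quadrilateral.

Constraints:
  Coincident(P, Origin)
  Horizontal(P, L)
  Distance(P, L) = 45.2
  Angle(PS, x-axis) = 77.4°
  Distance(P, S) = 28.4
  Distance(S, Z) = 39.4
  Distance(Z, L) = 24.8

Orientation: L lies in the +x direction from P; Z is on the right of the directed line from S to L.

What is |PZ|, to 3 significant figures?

23.4

P is at the origin; PL is horizontal with |PL| = 45.2 and L in +x, so L = (45.2, 0). PS runs at 77.4° with |PS| = 28.4, so S = (6.20, 27.7). Z is determined by |SZ| = 39.4 and |ZL| = 24.8 together: it lies at the intersection of circle(S, 39.4) and circle(L, 24.8). With |SL| = 47.8, the foot of the radical line on SL is 33.7 from S and the perpendicular offset is √(39.4² − 33.7²) = 20.4. Taking the right-of-SL solution: Z = (21.9, -8.43).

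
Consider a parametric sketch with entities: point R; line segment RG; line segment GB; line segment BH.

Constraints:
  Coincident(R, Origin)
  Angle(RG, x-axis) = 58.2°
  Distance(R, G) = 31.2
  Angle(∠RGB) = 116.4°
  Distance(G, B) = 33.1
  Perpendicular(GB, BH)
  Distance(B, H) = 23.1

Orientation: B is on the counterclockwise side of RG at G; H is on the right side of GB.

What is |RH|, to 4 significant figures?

69.37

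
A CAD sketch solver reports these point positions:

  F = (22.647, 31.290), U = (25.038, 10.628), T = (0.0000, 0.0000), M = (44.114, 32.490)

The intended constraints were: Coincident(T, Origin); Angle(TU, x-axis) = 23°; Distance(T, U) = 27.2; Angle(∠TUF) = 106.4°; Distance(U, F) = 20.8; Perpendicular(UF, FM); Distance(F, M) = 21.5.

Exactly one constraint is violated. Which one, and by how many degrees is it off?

Perpendicular(UF, FM) — off by 3.40°.

T = (0.00, 0.00) ✓; TU at 23.00° ✓; |TU| = 27.20 ✓; ∠TUF = 106.4° ✓; |UF| = 20.80 ✓; ∠(UF, FM) = 93.40° ✗; |FM| = 21.50 ✓.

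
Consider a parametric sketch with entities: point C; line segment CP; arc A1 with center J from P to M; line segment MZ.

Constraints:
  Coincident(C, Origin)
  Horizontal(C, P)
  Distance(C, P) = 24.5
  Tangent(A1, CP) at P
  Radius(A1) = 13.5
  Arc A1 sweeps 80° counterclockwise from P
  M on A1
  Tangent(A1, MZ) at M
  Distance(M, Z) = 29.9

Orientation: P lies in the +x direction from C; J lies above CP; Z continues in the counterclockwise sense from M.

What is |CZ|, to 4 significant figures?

59.13

C is at the origin; C and P share the same y with |CP| = 24.5 and P on the +x side, so P = (24.50, 0.000). Tangency of A1 to CP means the radius JP is perpendicular to CP, so J = P + (0, 13.5) = (24.50, 13.50). On A1, P sits at bearing -90° from J; an 80° counterclockwise sweep puts M at bearing -10°, so M = J + 13.5·(cos -10°, sin -10°) = (37.79, 11.16). Since A1 is tangent to MZ there, JM ⟂ MZ, so MZ runs along (−sin -10°, cos -10°); with |MZ| = 29.9, Z = (42.99, 40.60). Then |CZ| = |Z − C| = 59.13.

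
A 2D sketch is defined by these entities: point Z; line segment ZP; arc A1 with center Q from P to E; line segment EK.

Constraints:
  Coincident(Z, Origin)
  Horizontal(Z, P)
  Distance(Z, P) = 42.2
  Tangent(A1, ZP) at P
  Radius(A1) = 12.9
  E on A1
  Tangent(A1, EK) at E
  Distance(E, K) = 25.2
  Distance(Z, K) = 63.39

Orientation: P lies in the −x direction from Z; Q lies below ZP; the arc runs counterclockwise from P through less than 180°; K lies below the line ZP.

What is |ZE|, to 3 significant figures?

57.0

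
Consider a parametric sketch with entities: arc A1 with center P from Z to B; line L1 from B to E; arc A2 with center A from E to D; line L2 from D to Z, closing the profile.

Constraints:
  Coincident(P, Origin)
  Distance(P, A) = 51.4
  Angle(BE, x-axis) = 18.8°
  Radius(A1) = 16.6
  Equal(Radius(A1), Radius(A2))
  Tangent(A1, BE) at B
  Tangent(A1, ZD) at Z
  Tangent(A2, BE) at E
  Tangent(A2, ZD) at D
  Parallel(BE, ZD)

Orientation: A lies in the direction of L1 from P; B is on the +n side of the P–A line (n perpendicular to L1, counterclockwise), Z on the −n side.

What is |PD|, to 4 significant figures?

54.01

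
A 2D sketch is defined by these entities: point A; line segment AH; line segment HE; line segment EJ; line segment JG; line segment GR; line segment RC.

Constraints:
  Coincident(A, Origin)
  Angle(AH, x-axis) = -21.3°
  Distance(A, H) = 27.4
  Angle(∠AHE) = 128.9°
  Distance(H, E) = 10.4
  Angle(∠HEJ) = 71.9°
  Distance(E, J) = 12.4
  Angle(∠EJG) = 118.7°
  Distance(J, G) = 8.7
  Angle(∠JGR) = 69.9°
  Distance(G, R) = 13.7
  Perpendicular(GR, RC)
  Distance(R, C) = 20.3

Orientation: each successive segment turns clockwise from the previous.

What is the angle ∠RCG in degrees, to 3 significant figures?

34.0°

A is at the origin; AH runs at -21.3° with length 27.4, so H = (25.5, -9.95). ∠AHE = 128.9° gives HE at -72.4° from the x-axis; with |HE| = 10.4, E = (28.7, -19.9). ∠HEJ = 71.9° gives EJ at 180° from the x-axis; with |EJ| = 12.4, J = (16.3, -19.8). ∠EJG = 118.7° gives JG at 118° from the x-axis; with |JG| = 8.7, G = (12.2, -12.1). ∠JGR = 69.9° gives GR at 8.10° from the x-axis; with |GR| = 13.7, R = (25.7, -10.2). The perpendicularity gives RC at right angles to GR, so RC runs at -81.9°; with |RC| = 20.3, C = (28.6, -30.3). Then cos ∠RCG = CR·CG / (|CR||CG|), giving 34.0°.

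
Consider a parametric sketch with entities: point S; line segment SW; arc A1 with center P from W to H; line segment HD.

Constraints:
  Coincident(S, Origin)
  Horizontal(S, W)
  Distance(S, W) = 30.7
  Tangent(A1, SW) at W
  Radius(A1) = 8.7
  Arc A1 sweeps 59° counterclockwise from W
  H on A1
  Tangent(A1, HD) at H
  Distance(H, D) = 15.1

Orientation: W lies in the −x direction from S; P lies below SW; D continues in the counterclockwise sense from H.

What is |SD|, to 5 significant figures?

49.036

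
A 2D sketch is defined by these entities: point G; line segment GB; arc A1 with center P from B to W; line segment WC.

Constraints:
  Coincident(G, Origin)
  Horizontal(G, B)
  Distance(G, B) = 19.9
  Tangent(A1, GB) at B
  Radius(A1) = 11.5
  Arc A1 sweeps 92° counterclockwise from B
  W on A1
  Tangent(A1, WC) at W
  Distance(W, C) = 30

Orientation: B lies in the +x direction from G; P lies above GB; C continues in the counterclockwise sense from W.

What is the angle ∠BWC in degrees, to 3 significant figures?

134°

G is at the origin; G and B share the same y with |GB| = 19.9 and B on the +x side, so B = (19.9, 0.00). The tangent condition forces PB to be normal to GB, so P = B + (0, 11.5) = (19.9, 11.5). On A1, B sits at bearing -90° from P; a 92° counterclockwise sweep puts W at bearing 2°, so W = P + 11.5·(cos 2°, sin 2°) = (31.4, 11.9). The tangent condition forces PW to be normal to WC, so WC runs along (−sin 2°, cos 2°); with |WC| = 30.0, C = (30.3, 41.9). Then cos ∠BWC = WB·WC / (|WB||WC|), giving 134°.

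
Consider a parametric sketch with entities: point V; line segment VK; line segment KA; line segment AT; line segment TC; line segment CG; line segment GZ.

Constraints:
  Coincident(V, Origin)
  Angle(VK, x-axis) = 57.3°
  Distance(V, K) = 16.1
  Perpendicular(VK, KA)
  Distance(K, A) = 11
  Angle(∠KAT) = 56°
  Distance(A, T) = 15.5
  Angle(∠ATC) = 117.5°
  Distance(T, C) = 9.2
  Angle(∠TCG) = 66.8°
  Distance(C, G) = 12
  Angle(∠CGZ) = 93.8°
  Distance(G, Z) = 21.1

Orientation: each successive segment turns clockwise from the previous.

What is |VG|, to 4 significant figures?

14.74

V is at the origin; VK runs at 57.3° with length 16.1, so K = (8.698, 13.55). The perpendicularity gives KA at right angles to VK, so KA runs at -32.70°; with |KA| = 11.0, A = (17.95, 7.606). ∠KAT = 56.0° gives AT at -156.7° from the x-axis; with |AT| = 15.5, T = (3.719, 1.475). ∠ATC = 117.5° gives TC at 140.8° from the x-axis; with |TC| = 9.2, C = (-3.411, 7.289). ∠TCG = 66.8° gives CG at 27.60° from the x-axis; with |CG| = 12.0, G = (7.224, 12.85). Then |VG| = |G − V| = 14.74.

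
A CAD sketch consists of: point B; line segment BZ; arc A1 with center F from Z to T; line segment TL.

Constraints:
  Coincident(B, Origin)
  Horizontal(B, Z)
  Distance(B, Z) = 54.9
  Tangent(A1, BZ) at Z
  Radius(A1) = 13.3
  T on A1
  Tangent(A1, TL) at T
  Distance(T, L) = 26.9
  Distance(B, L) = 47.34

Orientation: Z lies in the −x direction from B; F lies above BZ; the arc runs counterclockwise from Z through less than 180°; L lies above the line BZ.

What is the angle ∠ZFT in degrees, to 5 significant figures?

69.613°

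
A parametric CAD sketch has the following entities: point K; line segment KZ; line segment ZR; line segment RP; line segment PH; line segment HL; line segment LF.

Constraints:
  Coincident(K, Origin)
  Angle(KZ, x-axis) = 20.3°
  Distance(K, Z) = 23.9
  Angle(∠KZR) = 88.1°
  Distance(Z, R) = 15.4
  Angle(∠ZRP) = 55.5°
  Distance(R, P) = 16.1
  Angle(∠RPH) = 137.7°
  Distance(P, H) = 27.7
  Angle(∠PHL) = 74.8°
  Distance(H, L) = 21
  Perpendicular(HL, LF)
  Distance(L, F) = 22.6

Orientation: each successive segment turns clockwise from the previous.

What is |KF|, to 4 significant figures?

24.56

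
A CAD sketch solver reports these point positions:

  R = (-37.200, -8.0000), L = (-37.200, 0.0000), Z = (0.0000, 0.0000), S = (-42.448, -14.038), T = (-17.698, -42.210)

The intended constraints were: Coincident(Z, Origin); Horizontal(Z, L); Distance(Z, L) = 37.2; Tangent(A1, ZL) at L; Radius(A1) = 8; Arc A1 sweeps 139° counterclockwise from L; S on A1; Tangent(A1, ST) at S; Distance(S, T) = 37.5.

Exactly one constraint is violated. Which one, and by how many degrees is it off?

Tangent(A1, ST) at S — off by 7.70°.

Z = (0.00, 0.00) ✓; Z.y = 0.00, L.y = 0.00 ✓; |ZL| = 37.20 ✓; ∠(RL, LZ) = 90.00° ✓; |RL| = 8.000 ✓; bearing(R→S) − bearing(R→L) = 139.0° ✓; |RS| = 8.000 ✓; ∠(RS, ST) = 97.70° ✗; |ST| = 37.50 ✓.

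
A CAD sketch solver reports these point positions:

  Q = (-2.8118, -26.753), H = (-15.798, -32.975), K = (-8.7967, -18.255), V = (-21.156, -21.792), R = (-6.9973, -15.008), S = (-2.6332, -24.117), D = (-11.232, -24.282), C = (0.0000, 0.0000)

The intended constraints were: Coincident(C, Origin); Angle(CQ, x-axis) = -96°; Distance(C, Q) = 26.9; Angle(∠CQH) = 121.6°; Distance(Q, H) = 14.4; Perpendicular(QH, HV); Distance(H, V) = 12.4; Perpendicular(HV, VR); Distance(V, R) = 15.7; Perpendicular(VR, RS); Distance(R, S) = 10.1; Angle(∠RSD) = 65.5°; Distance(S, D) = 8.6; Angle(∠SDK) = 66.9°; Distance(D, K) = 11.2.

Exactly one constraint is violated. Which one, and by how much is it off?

Distance(D, K) = 11.2 — off by 4.70.

C = (0.00, 0.00) ✓; CQ at -96.00° ✓; |CQ| = 26.90 ✓; ∠CQH = 121.6° ✓; |QH| = 14.40 ✓; ∠(QH, HV) = 90.00° ✓; |HV| = 12.40 ✓; ∠(HV, VR) = 90.00° ✓; |VR| = 15.70 ✓; ∠(VR, RS) = 90.00° ✓; |RS| = 10.10 ✓; ∠RSD = 65.50° ✓; |SD| = 8.600 ✓; ∠SDK = 66.90° ✓; |DK| = 6.500 ✗.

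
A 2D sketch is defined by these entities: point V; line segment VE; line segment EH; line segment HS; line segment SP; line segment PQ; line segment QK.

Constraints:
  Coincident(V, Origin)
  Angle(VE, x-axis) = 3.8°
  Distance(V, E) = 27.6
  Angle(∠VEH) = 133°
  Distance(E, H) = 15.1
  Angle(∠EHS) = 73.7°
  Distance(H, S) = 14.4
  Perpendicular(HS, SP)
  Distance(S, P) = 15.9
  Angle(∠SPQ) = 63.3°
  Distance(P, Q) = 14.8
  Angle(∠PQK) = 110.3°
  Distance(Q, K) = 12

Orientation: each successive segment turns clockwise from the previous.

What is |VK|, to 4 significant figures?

39.63

V is at the origin; VE runs at 3.8° with length 27.6, so E = (27.54, 1.829). ∠VEH = 133.0° gives EH at -43.20° from the x-axis; with |EH| = 15.1, H = (38.55, -8.508). ∠EHS = 73.7° gives HS at -149.5° from the x-axis; with |HS| = 14.4, S = (26.14, -15.82). The perpendicularity gives SP at right angles to HS, so SP runs at 120.5°; with |SP| = 15.9, P = (18.07, -2.116). ∠SPQ = 63.3° gives PQ at 3.800° from the x-axis; with |PQ| = 14.8, Q = (32.84, -1.135). ∠PQK = 110.3° gives QK at -65.90° from the x-axis; with |QK| = 12.0, K = (37.74, -12.09). Then |VK| = |K − V| = 39.63.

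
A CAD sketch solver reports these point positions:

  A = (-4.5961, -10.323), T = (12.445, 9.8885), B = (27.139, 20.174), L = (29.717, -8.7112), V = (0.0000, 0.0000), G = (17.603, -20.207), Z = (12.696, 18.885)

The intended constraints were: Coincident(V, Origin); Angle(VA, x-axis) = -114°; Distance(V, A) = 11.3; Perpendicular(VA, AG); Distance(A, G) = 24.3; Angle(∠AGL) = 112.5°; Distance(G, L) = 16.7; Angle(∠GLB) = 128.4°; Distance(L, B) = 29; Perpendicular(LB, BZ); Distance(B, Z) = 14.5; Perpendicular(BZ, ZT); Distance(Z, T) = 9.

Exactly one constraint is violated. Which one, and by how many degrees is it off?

Perpendicular(BZ, ZT) — off by 6.70°.

V = (0.00, 0.00) ✓; VA at -114.0° ✓; |VA| = 11.30 ✓; ∠(VA, AG) = 90.00° ✓; |AG| = 24.30 ✓; ∠AGL = 112.5° ✓; |GL| = 16.70 ✓; ∠GLB = 128.4° ✓; |LB| = 29.00 ✓; ∠(LB, BZ) = 90.00° ✓; |BZ| = 14.50 ✓; ∠(BZ, ZT) = 83.30° ✗; |ZT| = 9.000 ✓.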